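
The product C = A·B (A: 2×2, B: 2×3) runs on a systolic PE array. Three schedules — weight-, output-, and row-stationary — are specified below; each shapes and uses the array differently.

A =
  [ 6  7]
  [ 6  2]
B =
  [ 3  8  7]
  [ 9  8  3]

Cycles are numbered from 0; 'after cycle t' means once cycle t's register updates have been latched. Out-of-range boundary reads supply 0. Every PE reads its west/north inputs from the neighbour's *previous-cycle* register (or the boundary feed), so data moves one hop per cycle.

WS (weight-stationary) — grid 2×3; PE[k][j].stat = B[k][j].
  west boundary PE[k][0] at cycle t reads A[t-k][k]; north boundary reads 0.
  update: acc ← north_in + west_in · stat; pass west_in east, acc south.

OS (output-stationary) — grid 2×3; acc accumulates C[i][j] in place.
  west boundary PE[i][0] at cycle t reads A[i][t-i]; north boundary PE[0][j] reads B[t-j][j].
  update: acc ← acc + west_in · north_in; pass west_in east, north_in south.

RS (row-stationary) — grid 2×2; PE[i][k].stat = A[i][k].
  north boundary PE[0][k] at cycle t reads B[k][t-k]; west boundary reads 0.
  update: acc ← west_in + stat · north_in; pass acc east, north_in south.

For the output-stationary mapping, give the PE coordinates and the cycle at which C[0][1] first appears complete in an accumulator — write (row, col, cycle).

(row, col, cycle) = (0, 1, 2)

OS — PE[0][1] is where C[0][1] collects:
  c0 r0c1: 0 / 0 / 0
  c1 r0c1: 48 / 6 / 8
  c2 r0c1: 104 / 7 / 8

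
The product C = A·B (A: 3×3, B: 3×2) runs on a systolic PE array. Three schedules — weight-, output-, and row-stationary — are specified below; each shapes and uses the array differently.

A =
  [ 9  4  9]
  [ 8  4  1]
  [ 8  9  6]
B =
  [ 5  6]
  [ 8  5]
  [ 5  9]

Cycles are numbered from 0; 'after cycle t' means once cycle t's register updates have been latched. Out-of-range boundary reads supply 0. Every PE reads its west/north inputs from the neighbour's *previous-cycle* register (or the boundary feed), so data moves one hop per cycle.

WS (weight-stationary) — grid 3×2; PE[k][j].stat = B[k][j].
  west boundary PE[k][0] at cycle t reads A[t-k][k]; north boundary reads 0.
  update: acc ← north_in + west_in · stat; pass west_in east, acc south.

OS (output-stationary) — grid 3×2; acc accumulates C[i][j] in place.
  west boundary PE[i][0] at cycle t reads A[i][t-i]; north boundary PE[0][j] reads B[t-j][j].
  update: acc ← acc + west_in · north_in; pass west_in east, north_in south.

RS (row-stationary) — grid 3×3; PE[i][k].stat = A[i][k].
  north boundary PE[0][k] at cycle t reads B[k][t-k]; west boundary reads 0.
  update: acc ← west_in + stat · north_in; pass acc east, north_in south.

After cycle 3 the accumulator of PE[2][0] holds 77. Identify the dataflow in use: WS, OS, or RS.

dataflow = WS

WS (3×2 grid), PE[2][0]:
  step 0 · PE2,0: acc=0; fwd→0 fwd↓0
  step 1 · PE2,0: acc=0; fwd→0 fwd↓0
  step 2 · PE2,0: acc=122; fwd→9 fwd↓122
  step 3 · PE2,0: acc=77; fwd→1 fwd↓77
OS (3×2 grid), PE[2][0]:
  step 0 · PE2,0: acc=0; fwd→0 fwd↓0
  step 1 · PE2,0: acc=0; fwd→0 fwd↓0
  step 2 · PE2,0: acc=40; fwd→8 fwd↓5
  step 3 · PE2,0: acc=112; fwd→9 fwd↓8
RS (3×3 grid), PE[2][0]:
  step 0 · PE2,0: acc=0; fwd→0 fwd↓0
  step 1 · PE2,0: acc=0; fwd→0 fwd↓0
  step 2 · PE2,0: acc=40; fwd→40 fwd↓5
  step 3 · PE2,0: acc=48; fwd→48 fwd↓6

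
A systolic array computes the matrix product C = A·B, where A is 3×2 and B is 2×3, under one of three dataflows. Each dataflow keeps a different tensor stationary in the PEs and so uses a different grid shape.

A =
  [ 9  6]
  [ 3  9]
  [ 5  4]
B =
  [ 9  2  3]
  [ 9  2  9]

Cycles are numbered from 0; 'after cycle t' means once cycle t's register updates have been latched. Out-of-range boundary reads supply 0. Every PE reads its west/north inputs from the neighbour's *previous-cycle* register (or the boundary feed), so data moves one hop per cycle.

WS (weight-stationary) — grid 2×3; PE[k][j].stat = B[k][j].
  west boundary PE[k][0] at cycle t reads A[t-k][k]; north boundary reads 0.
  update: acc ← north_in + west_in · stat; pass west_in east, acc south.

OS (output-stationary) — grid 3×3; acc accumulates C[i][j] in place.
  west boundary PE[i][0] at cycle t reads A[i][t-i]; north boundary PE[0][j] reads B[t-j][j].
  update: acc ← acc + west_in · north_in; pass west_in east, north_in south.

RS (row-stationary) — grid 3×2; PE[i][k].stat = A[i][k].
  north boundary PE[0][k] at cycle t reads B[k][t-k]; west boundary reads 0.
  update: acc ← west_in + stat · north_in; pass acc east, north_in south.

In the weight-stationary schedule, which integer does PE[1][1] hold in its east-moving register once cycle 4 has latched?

register = 4

WS 2×3: PE[1][1] cycle-by-cycle (with neighbour feeds):
  after 0 — PE[0][1] acc=0, pass-E 0, pass-S 0
  after 0 — PE[1][0] acc=0, pass-E 0, pass-S 0
  after 0 — PE[1][1] acc=0, pass-E 0, pass-S 0
  after 1 — PE[0][1] acc=18, pass-E 9, pass-S 18
  after 1 — PE[1][0] acc=135, pass-E 6, pass-S 135
  after 1 — PE[1][1] acc=0, pass-E 0, pass-S 0
  after 2 — PE[0][1] acc=6, pass-E 3, pass-S 6
  after 2 — PE[1][0] acc=108, pass-E 9, pass-S 108
  after 2 — PE[1][1] acc=30, pass-E 6, pass-S 30
  after 3 — PE[0][1] acc=10, pass-E 5, pass-S 10
  after 3 — PE[1][0] acc=81, pass-E 4, pass-S 81
  after 3 — PE[1][1] acc=24, pass-E 9, pass-S 24
  after 4 — PE[0][1] acc=0, pass-E 0, pass-S 0
  after 4 — PE[1][0] acc=0, pass-E 0, pass-S 0
  after 4 — PE[1][1] acc=18, pass-E 4, pass-S 18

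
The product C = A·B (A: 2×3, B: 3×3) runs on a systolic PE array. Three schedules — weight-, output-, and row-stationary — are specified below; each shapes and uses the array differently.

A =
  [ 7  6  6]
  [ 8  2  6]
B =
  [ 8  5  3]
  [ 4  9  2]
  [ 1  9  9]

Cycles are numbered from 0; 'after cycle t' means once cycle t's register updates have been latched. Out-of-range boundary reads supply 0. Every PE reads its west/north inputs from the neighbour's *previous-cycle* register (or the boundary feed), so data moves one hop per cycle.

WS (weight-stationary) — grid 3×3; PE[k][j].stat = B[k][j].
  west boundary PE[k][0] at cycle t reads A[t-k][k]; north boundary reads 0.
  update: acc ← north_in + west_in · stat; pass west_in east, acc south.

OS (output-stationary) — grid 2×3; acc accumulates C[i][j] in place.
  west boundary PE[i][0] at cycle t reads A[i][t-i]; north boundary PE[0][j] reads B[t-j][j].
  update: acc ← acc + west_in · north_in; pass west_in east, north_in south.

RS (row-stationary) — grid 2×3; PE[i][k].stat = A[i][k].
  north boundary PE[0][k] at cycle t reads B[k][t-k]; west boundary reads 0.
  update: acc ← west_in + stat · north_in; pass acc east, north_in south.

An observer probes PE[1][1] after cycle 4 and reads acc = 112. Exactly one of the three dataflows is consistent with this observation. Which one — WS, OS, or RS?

WS [3×3] PE[1][1] across cycles:
  step 0 · PE1,1: acc=0; fwd→0 fwd↓0
  step 1 · PE1,1: acc=0; fwd→0 fwd↓0
  step 2 · PE1,1: acc=89; fwd→6 fwd↓89
  step 3 · PE1,1: acc=58; fwd→2 fwd↓58
  step 4 · PE1,1: acc=0; fwd→0 fwd↓0
OS [2×3] PE[1][1] across cycles:
  step 0 · PE1,1: acc=0; fwd→0 fwd↓0
  step 1 · PE1,1: acc=0; fwd→0 fwd↓0
  step 2 · PE1,1: acc=40; fwd→8 fwd↓5
  step 3 · PE1,1: acc=58; fwd→2 fwd↓9
  step 4 · PE1,1: acc=112; fwd→6 fwd↓9
RS [2×3] PE[1][1] across cycles:
  step 0 · PE1,1: acc=0; fwd→0 fwd↓0
  step 1 · PE1,1: acc=0; fwd→0 fwd↓0
  step 2 · PE1,1: acc=72; fwd→72 fwd↓4
  step 3 · PE1,1: acc=58; fwd→58 fwd↓9
  step 4 · PE1,1: acc=28; fwd→28 fwd↓2

dataflow = OS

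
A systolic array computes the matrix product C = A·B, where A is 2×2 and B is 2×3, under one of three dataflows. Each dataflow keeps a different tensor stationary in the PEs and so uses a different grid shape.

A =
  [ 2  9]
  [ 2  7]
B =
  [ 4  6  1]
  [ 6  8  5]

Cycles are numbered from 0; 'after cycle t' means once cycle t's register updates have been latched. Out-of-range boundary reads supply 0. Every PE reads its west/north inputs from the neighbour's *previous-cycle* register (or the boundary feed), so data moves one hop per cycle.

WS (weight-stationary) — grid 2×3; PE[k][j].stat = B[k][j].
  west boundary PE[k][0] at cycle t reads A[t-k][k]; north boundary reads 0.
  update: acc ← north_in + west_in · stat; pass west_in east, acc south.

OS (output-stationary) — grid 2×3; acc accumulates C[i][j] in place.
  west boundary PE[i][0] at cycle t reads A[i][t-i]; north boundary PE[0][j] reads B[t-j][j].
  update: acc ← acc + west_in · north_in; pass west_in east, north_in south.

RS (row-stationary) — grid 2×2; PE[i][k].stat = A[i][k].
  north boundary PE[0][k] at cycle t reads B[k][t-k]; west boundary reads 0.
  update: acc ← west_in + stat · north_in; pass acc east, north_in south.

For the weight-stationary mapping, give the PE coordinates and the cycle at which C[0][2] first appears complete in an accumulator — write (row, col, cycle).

(row, col, cycle) = (1, 2, 3)

WS: C[0][2] accumulates in PE[1][2]:
  @0  [1,2]  acc 0  |  →0  ↓0
  @1  [1,2]  acc 0  |  →0  ↓0
  @2  [1,2]  acc 0  |  →0  ↓0
  @3  [1,2]  acc 47  |  →9  ↓47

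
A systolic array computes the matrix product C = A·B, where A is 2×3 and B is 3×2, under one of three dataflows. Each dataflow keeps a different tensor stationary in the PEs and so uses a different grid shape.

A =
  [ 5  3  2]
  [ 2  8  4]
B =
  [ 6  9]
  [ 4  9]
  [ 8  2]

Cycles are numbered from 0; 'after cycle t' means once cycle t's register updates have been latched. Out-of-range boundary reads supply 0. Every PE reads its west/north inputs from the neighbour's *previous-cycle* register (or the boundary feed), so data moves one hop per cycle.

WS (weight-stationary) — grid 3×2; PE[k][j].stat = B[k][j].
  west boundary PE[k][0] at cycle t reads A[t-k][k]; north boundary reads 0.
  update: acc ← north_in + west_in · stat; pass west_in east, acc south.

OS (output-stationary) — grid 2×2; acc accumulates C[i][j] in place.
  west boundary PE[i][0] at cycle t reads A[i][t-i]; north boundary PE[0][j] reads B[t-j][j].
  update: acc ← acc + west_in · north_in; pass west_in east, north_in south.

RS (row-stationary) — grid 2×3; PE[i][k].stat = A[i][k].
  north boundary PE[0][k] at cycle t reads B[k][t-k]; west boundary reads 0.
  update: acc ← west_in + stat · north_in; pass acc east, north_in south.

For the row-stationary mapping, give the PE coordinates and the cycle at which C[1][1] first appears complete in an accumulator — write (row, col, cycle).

Under RS, C[1][1] lands at PE[1][2]:
  c0 r1c2: 0 / 0 / 0
  c1 r1c2: 0 / 0 / 0
  c2 r1c2: 0 / 0 / 0
  c3 r1c2: 76 / 76 / 8
  c4 r1c2: 98 / 98 / 2

(row, col, cycle) = (1, 2, 4)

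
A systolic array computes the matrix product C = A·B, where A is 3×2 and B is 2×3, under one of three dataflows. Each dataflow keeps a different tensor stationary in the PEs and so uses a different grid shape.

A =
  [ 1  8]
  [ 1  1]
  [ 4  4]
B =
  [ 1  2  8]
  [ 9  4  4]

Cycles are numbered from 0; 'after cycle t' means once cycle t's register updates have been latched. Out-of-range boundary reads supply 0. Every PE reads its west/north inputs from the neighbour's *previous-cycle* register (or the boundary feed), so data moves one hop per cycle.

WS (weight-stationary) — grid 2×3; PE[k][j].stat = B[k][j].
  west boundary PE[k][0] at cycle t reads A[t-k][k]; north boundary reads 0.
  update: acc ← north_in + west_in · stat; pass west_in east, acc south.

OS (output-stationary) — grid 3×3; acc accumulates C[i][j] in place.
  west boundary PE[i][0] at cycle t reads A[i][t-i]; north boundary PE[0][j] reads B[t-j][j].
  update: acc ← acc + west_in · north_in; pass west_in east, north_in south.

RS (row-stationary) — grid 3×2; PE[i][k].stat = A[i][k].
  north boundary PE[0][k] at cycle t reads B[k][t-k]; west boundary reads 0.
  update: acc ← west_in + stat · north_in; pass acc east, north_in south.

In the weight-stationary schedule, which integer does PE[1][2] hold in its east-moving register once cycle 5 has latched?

register = 4

Tracing WS — 2×3 array, target PE[1][2]:
  0: (0,2).acc=0  regs=<0,0>
  0: (1,1).acc=0  regs=<0,0>
  0: (1,2).acc=0  regs=<0,0>
  1: (0,2).acc=0  regs=<0,0>
  1: (1,1).acc=0  regs=<0,0>
  1: (1,2).acc=0  regs=<0,0>
  2: (0,2).acc=8  regs=<1,8>
  2: (1,1).acc=34  regs=<8,34>
  2: (1,2).acc=0  regs=<0,0>
  3: (0,2).acc=8  regs=<1,8>
  3: (1,1).acc=6  regs=<1,6>
  3: (1,2).acc=40  regs=<8,40>
  4: (0,2).acc=32  regs=<4,32>
  4: (1,1).acc=24  regs=<4,24>
  4: (1,2).acc=12  regs=<1,12>
  5: (0,2).acc=0  regs=<0,0>
  5: (1,1).acc=0  regs=<0,0>
  5: (1,2).acc=48  regs=<4,48>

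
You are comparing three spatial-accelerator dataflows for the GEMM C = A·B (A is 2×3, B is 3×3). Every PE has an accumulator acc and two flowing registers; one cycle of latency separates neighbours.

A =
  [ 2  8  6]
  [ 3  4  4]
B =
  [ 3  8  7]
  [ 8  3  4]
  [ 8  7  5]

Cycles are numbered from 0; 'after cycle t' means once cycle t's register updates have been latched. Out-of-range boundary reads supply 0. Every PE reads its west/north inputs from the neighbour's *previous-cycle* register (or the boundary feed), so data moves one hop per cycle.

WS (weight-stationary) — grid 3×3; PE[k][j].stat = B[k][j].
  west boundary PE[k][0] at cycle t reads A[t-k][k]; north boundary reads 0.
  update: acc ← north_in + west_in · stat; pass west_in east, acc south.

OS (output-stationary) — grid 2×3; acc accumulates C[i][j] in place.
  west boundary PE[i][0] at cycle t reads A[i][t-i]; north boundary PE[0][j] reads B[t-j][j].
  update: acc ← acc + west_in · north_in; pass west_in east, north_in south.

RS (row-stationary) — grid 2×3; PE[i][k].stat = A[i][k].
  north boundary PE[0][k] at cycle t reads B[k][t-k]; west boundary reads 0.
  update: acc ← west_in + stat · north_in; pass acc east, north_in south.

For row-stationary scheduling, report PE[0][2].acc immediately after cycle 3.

Tracing RS — 2×3 array, target PE[0][2]:
  @0  [0,1]  acc 0  |  →0  ↓0
  @0  [0,2]  acc 0  |  →0  ↓0
  @1  [0,1]  acc 70  |  →70  ↓8
  @1  [0,2]  acc 0  |  →0  ↓0
  @2  [0,1]  acc 40  |  →40  ↓3
  @2  [0,2]  acc 118  |  →118  ↓8
  @3  [0,1]  acc 46  |  →46  ↓4
  @3  [0,2]  acc 82  |  →82  ↓7

PE[0][2].acc = 82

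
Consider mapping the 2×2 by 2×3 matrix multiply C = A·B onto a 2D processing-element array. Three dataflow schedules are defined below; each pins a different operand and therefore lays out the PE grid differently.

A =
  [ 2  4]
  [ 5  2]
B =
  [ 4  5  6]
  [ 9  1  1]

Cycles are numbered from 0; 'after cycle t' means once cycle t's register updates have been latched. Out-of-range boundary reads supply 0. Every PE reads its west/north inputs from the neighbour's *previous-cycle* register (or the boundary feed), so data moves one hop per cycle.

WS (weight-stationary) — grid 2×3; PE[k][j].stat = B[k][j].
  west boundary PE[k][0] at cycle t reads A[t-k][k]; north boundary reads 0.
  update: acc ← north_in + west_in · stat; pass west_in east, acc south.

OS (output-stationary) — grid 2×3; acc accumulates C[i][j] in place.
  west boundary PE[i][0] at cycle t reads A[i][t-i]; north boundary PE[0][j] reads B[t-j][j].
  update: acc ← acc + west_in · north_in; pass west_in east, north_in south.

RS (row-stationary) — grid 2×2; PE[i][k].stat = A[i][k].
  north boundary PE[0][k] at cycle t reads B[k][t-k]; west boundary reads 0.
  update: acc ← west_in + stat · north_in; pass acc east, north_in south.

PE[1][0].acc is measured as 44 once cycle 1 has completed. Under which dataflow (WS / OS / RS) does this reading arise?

WS [2×3] PE[1][0] across cycles:
  t=0 PE[1][0]: acc=0 h=0 v=0
  t=1 PE[1][0]: acc=44 h=4 v=44
OS [2×3] PE[1][0] across cycles:
  t=0 PE[1][0]: acc=0 h=0 v=0
  t=1 PE[1][0]: acc=20 h=5 v=4
RS [2×2] PE[1][0] across cycles:
  t=0 PE[1][0]: acc=0 h=0 v=0
  t=1 PE[1][0]: acc=20 h=20 v=4

dataflow = WS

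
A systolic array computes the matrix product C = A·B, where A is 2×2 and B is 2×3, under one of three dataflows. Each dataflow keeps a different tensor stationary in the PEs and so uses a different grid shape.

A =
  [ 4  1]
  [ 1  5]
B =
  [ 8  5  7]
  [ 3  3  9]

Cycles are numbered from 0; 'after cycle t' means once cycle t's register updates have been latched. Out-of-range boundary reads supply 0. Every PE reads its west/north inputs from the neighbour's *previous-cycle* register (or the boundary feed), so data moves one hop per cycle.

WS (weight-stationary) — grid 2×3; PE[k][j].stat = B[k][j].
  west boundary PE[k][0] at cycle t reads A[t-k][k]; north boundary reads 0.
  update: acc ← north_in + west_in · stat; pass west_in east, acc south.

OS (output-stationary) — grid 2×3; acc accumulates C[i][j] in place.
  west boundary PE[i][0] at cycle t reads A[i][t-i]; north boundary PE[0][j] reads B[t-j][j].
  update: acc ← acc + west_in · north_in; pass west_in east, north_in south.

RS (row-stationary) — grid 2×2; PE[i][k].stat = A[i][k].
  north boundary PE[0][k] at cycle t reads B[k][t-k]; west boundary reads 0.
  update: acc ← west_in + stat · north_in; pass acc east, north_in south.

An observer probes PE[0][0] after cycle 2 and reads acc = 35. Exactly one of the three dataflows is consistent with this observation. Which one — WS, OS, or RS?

dataflow = OS

WS (2×3 grid), PE[0][0]:
  [0] (0,0) acc=32 (h:4 v:32)
  [1] (0,0) acc=8 (h:1 v:8)
  [2] (0,0) acc=0 (h:0 v:0)
OS (2×3 grid), PE[0][0]:
  [0] (0,0) acc=32 (h:4 v:8)
  [1] (0,0) acc=35 (h:1 v:3)
  [2] (0,0) acc=35 (h:0 v:0)
RS (2×2 grid), PE[0][0]:
  [0] (0,0) acc=32 (h:32 v:8)
  [1] (0,0) acc=20 (h:20 v:5)
  [2] (0,0) acc=28 (h:28 v:7)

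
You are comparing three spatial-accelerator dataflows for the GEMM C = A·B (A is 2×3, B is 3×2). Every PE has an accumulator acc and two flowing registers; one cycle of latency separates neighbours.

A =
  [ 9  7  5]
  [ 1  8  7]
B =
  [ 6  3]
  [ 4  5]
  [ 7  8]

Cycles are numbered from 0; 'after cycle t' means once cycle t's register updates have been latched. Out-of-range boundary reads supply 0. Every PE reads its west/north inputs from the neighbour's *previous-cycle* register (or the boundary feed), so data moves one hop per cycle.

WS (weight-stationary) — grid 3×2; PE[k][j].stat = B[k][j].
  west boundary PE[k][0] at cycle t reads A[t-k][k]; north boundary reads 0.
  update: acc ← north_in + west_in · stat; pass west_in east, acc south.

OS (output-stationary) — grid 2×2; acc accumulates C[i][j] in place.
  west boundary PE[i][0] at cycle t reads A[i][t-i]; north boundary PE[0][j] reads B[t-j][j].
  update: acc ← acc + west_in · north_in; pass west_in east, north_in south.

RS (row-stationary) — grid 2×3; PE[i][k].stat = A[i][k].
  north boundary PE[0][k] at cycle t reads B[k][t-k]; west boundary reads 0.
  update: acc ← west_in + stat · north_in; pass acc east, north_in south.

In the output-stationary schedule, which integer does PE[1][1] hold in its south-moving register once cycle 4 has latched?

OS 2×2: PE[1][1] cycle-by-cycle (with neighbour feeds):
  step 0 · PE0,1: acc=0; fwd→0 fwd↓0
  step 0 · PE1,0: acc=0; fwd→0 fwd↓0
  step 0 · PE1,1: acc=0; fwd→0 fwd↓0
  step 1 · PE0,1: acc=27; fwd→9 fwd↓3
  step 1 · PE1,0: acc=6; fwd→1 fwd↓6
  step 1 · PE1,1: acc=0; fwd→0 fwd↓0
  step 2 · PE0,1: acc=62; fwd→7 fwd↓5
  step 2 · PE1,0: acc=38; fwd→8 fwd↓4
  step 2 · PE1,1: acc=3; fwd→1 fwd↓3
  step 3 · PE0,1: acc=102; fwd→5 fwd↓8
  step 3 · PE1,0: acc=87; fwd→7 fwd↓7
  step 3 · PE1,1: acc=43; fwd→8 fwd↓5
  step 4 · PE0,1: acc=102; fwd→0 fwd↓0
  step 4 · PE1,0: acc=87; fwd→0 fwd↓0
  step 4 · PE1,1: acc=99; fwd→7 fwd↓8

register = 8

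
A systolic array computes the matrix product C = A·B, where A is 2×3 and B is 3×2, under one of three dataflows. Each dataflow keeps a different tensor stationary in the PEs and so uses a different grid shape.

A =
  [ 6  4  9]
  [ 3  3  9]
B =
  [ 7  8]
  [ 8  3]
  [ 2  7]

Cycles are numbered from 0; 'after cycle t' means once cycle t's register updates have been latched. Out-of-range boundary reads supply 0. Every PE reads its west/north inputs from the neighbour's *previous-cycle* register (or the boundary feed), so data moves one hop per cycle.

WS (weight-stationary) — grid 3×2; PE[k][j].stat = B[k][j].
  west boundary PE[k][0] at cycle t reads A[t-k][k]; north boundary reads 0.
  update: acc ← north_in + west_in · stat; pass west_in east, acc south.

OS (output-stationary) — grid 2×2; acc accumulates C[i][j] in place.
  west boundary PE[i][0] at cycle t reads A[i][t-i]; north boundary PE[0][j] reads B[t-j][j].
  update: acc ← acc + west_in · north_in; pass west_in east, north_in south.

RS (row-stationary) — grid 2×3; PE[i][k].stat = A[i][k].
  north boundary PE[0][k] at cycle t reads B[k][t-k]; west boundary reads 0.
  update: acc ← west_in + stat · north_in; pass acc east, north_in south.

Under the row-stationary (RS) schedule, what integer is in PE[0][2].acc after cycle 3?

PE[0][2].acc = 123

RS 2×3: PE[0][2] cycle-by-cycle (with neighbour feeds):
  step 0 · PE0,1: acc=0; fwd→0 fwd↓0
  step 0 · PE0,2: acc=0; fwd→0 fwd↓0
  step 1 · PE0,1: acc=74; fwd→74 fwd↓8
  step 1 · PE0,2: acc=0; fwd→0 fwd↓0
  step 2 · PE0,1: acc=60; fwd→60 fwd↓3
  step 2 · PE0,2: acc=92; fwd→92 fwd↓2
  step 3 · PE0,1: acc=0; fwd→0 fwd↓0
  step 3 · PE0,2: acc=123; fwd→123 fwd↓7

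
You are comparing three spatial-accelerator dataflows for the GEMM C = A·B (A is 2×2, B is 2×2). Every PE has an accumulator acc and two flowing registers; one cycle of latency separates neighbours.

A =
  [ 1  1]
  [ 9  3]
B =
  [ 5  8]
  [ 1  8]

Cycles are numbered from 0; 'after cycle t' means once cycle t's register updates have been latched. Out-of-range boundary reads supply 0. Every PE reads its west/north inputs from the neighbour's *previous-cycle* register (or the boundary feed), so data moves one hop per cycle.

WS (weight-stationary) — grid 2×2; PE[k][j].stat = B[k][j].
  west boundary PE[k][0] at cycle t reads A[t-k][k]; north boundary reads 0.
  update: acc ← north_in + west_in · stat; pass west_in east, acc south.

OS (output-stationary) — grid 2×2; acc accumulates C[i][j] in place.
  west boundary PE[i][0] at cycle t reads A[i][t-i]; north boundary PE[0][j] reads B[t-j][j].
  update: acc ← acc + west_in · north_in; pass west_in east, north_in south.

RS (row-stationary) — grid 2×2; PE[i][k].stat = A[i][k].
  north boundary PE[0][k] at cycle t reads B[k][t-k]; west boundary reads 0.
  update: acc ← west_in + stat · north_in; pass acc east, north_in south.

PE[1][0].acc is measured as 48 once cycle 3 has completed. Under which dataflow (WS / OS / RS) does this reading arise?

— WS: 2×2; PE[1][0] trace:
  c0 r1c0: 0 / 0 / 0
  c1 r1c0: 6 / 1 / 6
  c2 r1c0: 48 / 3 / 48
  c3 r1c0: 0 / 0 / 0
— OS: 2×2; PE[1][0] trace:
  c0 r1c0: 0 / 0 / 0
  c1 r1c0: 45 / 9 / 5
  c2 r1c0: 48 / 3 / 1
  c3 r1c0: 48 / 0 / 0
— RS: 2×2; PE[1][0] trace:
  c0 r1c0: 0 / 0 / 0
  c1 r1c0: 45 / 45 / 5
  c2 r1c0: 72 / 72 / 8
  c3 r1c0: 0 / 0 / 0

dataflow = OS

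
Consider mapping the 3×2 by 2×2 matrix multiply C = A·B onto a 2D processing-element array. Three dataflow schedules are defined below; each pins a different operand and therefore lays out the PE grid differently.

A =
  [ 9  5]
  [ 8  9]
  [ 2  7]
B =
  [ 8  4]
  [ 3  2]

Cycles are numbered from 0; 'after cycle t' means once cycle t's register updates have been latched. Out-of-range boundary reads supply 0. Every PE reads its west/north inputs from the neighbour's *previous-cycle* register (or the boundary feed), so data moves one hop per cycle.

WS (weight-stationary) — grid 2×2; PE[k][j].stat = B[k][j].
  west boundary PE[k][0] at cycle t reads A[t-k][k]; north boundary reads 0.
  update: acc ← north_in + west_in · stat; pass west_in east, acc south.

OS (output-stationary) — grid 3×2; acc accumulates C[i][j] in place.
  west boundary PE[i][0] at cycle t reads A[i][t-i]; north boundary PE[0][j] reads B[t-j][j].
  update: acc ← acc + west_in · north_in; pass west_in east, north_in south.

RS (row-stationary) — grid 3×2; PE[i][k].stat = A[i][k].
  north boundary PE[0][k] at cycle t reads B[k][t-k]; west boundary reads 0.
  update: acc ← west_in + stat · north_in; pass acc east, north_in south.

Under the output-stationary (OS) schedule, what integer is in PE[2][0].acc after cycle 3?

OS 3×2: PE[2][0] cycle-by-cycle (with neighbour feeds):
  step 0 · PE1,0: acc=0; fwd→0 fwd↓0
  step 0 · PE2,0: acc=0; fwd→0 fwd↓0
  step 1 · PE1,0: acc=64; fwd→8 fwd↓8
  step 1 · PE2,0: acc=0; fwd→0 fwd↓0
  step 2 · PE1,0: acc=91; fwd→9 fwd↓3
  step 2 · PE2,0: acc=16; fwd→2 fwd↓8
  step 3 · PE1,0: acc=91; fwd→0 fwd↓0
  step 3 · PE2,0: acc=37; fwd→7 fwd↓3

PE[2][0].acc = 37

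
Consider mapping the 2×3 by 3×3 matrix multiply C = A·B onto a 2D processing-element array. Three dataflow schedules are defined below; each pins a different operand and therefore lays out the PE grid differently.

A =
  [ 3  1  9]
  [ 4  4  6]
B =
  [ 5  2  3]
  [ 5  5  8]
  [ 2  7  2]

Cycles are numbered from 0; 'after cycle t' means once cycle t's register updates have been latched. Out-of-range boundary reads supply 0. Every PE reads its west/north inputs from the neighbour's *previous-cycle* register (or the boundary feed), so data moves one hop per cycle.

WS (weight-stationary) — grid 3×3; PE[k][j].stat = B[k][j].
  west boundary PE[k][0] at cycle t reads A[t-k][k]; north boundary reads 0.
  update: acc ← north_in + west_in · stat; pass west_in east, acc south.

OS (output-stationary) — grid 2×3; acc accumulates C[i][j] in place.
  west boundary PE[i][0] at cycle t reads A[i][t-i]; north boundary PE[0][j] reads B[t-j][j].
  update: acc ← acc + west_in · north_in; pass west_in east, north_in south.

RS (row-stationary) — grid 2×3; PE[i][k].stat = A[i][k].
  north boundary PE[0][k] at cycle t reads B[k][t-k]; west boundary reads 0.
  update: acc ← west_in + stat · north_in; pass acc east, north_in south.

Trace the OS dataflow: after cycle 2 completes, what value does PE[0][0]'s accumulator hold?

OS on a 2×3 grid — tracing PE[0][0] and its feeders:
  @0  [0,0]  acc 15  |  →3  ↓5
  @1  [0,0]  acc 20  |  →1  ↓5
  @2  [0,0]  acc 38  |  →9  ↓2

PE[0][0].acc = 38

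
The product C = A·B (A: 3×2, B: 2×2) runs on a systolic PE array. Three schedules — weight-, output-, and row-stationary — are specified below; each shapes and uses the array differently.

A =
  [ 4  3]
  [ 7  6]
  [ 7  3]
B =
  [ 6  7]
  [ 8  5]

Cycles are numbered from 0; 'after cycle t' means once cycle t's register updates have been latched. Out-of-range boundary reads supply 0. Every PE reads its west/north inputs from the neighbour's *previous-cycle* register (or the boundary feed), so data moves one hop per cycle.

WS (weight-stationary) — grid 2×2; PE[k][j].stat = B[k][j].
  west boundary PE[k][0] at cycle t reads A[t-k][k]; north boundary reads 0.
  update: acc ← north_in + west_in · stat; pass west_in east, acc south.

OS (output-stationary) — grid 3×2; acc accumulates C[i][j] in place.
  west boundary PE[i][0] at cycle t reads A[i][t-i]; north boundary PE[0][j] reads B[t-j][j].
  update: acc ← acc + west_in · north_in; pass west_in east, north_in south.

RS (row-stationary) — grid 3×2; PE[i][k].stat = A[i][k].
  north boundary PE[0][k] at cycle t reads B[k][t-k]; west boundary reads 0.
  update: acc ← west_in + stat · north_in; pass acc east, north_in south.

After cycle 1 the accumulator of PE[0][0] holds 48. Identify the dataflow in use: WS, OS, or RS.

— WS: 2×2; PE[0][0] trace:
  after 0 — PE[0][0] acc=24, pass-E 4, pass-S 24
  after 1 — PE[0][0] acc=42, pass-E 7, pass-S 42
— OS: 3×2; PE[0][0] trace:
  after 0 — PE[0][0] acc=24, pass-E 4, pass-S 6
  after 1 — PE[0][0] acc=48, pass-E 3, pass-S 8
— RS: 3×2; PE[0][0] trace:
  after 0 — PE[0][0] acc=24, pass-E 24, pass-S 6
  after 1 — PE[0][0] acc=28, pass-E 28, pass-S 7

dataflow = OS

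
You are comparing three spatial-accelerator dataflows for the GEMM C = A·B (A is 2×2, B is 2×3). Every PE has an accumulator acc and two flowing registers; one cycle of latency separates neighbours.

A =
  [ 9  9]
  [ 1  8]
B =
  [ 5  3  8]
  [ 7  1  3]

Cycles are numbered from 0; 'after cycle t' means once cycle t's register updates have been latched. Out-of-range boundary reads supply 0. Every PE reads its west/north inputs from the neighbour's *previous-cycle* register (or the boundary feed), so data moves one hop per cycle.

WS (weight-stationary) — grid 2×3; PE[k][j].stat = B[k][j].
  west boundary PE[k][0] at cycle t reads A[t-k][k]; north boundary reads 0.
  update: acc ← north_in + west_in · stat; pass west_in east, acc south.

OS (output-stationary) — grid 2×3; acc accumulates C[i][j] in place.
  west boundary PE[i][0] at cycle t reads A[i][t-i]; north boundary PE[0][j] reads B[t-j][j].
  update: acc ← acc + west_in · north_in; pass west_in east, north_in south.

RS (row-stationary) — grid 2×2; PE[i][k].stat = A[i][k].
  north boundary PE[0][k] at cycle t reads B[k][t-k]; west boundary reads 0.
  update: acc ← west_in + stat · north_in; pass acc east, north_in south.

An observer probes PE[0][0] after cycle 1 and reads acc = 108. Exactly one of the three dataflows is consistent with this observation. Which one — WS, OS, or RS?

Under WS (2×3), PE[0][0]:
  @0  [0,0]  acc 45  |  →9  ↓45
  @1  [0,0]  acc 5  |  →1  ↓5
Under OS (2×3), PE[0][0]:
  @0  [0,0]  acc 45  |  →9  ↓5
  @1  [0,0]  acc 108  |  →9  ↓7
Under RS (2×2), PE[0][0]:
  @0  [0,0]  acc 45  |  →45  ↓5
  @1  [0,0]  acc 27  |  →27  ↓3

dataflow = OS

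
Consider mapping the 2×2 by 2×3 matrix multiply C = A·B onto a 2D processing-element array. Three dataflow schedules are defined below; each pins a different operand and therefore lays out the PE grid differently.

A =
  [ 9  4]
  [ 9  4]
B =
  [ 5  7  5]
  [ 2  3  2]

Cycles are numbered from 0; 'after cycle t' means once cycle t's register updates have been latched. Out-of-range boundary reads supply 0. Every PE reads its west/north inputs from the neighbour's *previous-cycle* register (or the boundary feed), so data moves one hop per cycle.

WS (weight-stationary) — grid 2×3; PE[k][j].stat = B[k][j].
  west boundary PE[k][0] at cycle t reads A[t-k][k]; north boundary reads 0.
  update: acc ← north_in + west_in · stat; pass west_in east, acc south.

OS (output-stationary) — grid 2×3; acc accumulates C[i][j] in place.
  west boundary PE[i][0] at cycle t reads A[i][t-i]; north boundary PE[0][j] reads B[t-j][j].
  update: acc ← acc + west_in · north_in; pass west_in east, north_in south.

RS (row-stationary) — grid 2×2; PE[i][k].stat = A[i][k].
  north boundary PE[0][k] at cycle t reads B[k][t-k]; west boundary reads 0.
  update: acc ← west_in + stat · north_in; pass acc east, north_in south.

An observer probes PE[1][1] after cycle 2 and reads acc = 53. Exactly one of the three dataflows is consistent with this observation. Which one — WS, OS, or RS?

dataflow = RS

WS [2×3] PE[1][1] across cycles:
  @0  [1,1]  acc 0  |  →0  ↓0
  @1  [1,1]  acc 0  |  →0  ↓0
  @2  [1,1]  acc 75  |  →4  ↓75
OS [2×3] PE[1][1] across cycles:
  @0  [1,1]  acc 0  |  →0  ↓0
  @1  [1,1]  acc 0  |  →0  ↓0
  @2  [1,1]  acc 63  |  →9  ↓7
RS [2×2] PE[1][1] across cycles:
  @0  [1,1]  acc 0  |  →0  ↓0
  @1  [1,1]  acc 0  |  →0  ↓0
  @2  [1,1]  acc 53  |  →53  ↓2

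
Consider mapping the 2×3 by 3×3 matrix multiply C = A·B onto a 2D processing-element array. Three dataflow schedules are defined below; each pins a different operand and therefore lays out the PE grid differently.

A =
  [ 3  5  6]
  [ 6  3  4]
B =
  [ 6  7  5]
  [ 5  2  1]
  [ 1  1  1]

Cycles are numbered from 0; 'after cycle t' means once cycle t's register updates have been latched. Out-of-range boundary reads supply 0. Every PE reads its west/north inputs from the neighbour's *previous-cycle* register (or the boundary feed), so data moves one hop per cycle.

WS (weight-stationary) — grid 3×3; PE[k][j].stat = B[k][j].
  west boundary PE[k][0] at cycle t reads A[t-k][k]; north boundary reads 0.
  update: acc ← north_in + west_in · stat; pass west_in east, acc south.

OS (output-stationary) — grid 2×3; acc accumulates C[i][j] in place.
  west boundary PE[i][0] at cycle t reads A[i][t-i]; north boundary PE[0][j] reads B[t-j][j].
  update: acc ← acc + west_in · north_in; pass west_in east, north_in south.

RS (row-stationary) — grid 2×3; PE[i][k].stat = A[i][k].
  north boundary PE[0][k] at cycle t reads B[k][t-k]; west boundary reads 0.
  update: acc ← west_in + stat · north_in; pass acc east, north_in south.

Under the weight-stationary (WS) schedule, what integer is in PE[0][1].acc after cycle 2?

PE[0][1].acc = 42

WS on a 3×3 grid — tracing PE[0][1] and its feeders:
  step 0 · PE0,0: acc=18; fwd→3 fwd↓18
  step 0 · PE0,1: acc=0; fwd→0 fwd↓0
  step 1 · PE0,0: acc=36; fwd→6 fwd↓36
  step 1 · PE0,1: acc=21; fwd→3 fwd↓21
  step 2 · PE0,0: acc=0; fwd→0 fwd↓0
  step 2 · PE0,1: acc=42; fwd→6 fwd↓42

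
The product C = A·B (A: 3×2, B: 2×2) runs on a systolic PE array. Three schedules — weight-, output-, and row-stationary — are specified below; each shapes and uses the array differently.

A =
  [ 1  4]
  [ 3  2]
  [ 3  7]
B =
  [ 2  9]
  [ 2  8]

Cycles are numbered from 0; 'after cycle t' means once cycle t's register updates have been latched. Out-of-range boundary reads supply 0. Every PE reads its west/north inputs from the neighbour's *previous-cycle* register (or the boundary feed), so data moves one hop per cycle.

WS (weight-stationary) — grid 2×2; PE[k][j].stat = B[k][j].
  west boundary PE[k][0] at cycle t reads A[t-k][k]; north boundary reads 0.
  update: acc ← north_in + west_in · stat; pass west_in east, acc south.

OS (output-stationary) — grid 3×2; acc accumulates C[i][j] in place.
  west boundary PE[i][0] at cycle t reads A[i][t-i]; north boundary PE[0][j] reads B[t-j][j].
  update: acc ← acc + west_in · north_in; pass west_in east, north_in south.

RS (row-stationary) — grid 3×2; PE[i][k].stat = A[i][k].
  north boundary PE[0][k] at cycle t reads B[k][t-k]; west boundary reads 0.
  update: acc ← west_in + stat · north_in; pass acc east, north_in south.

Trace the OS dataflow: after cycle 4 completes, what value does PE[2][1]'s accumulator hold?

PE[2][1].acc = 83

OS (3×2). Following PE[2][1] plus its west/north inputs:
  0: (1,1).acc=0  regs=<0,0>
  0: (2,0).acc=0  regs=<0,0>
  0: (2,1).acc=0  regs=<0,0>
  1: (1,1).acc=0  regs=<0,0>
  1: (2,0).acc=0  regs=<0,0>
  1: (2,1).acc=0  regs=<0,0>
  2: (1,1).acc=27  regs=<3,9>
  2: (2,0).acc=6  regs=<3,2>
  2: (2,1).acc=0  regs=<0,0>
  3: (1,1).acc=43  regs=<2,8>
  3: (2,0).acc=20  regs=<7,2>
  3: (2,1).acc=27  regs=<3,9>
  4: (1,1).acc=43  regs=<0,0>
  4: (2,0).acc=20  regs=<0,0>
  4: (2,1).acc=83  regs=<7,8>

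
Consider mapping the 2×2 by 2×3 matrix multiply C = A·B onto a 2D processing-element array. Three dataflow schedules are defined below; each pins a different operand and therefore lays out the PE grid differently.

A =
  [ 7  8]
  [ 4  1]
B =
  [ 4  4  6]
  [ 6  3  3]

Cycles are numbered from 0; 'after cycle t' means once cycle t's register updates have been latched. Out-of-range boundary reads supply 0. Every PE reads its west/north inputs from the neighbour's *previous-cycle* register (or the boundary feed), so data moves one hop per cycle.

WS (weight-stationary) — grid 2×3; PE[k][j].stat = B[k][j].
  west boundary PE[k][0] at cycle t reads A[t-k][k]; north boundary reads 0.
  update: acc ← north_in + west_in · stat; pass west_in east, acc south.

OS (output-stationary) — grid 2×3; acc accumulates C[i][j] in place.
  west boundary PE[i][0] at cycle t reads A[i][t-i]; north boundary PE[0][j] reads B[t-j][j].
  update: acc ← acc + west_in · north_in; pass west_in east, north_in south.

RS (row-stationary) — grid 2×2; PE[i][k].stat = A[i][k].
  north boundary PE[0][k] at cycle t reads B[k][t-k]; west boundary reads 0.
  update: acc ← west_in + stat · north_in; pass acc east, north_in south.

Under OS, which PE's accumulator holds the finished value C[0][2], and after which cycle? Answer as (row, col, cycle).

Under OS, C[0][2] lands at PE[0][2]:
  cycle 0: PE[0][2] → acc 0, east 0, south 0
  cycle 1: PE[0][2] → acc 0, east 0, south 0
  cycle 2: PE[0][2] → acc 42, east 7, south 6
  cycle 3: PE[0][2] → acc 66, east 8, south 3

(row, col, cycle) = (0, 2, 3)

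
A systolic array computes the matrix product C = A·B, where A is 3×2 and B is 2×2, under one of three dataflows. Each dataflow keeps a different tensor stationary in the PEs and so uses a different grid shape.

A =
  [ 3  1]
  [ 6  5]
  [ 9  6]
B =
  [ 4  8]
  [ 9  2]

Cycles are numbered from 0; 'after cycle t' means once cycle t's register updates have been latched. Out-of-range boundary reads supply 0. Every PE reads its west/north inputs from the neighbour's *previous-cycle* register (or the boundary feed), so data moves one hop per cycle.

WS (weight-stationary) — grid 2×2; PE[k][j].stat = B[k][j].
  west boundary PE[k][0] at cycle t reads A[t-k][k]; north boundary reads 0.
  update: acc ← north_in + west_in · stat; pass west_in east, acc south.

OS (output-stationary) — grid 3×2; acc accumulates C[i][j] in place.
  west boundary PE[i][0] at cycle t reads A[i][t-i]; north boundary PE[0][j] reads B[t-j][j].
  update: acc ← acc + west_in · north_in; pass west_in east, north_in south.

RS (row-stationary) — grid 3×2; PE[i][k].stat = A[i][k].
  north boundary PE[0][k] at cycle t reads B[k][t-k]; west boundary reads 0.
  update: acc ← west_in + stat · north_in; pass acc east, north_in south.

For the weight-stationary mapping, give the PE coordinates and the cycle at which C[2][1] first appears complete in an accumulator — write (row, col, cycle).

Under WS, C[2][1] lands at PE[1][1]:
  after 0 — PE[1][1] acc=0, pass-E 0, pass-S 0
  after 1 — PE[1][1] acc=0, pass-E 0, pass-S 0
  after 2 — PE[1][1] acc=26, pass-E 1, pass-S 26
  after 3 — PE[1][1] acc=58, pass-E 5, pass-S 58
  after 4 — PE[1][1] acc=84, pass-E 6, pass-S 84

(row, col, cycle) = (1, 1, 4)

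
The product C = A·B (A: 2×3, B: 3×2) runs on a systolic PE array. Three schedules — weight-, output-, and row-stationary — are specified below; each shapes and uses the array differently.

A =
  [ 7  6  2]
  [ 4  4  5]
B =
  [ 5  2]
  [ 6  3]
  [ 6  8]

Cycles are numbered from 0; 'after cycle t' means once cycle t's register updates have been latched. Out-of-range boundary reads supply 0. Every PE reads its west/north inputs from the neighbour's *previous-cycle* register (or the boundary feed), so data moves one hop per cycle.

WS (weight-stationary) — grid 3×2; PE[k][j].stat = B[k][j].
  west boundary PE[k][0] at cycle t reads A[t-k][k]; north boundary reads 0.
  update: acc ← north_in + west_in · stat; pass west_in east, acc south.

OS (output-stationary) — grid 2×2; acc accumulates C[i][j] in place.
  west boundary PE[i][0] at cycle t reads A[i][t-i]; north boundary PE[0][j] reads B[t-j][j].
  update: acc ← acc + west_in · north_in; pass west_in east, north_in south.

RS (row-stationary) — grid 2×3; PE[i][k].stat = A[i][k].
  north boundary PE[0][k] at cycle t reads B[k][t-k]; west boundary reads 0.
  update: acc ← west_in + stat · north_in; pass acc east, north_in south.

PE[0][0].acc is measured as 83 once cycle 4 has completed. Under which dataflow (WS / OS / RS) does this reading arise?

dataflow = OS

Under WS (3×2), PE[0][0]:
  0: (0,0).acc=35  regs=<7,35>
  1: (0,0).acc=20  regs=<4,20>
  2: (0,0).acc=0  regs=<0,0>
  3: (0,0).acc=0  regs=<0,0>
  4: (0,0).acc=0  regs=<0,0>
Under OS (2×2), PE[0][0]:
  0: (0,0).acc=35  regs=<7,5>
  1: (0,0).acc=71  regs=<6,6>
  2: (0,0).acc=83  regs=<2,6>
  3: (0,0).acc=83  regs=<0,0>
  4: (0,0).acc=83  regs=<0,0>
Under RS (2×3), PE[0][0]:
  0: (0,0).acc=35  regs=<35,5>
  1: (0,0).acc=14  regs=<14,2>
  2: (0,0).acc=0  regs=<0,0>
  3: (0,0).acc=0  regs=<0,0>
  4: (0,0).acc=0  regs=<0,0>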